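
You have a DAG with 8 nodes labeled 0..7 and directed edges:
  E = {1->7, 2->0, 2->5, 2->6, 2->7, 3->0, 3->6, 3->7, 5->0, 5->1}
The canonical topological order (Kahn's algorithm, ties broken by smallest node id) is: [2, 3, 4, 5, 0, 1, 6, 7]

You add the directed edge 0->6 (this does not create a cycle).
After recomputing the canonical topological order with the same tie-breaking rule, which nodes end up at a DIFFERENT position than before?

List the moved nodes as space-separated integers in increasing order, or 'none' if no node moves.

Answer: none

Derivation:
Old toposort: [2, 3, 4, 5, 0, 1, 6, 7]
Added edge 0->6
Recompute Kahn (smallest-id tiebreak):
  initial in-degrees: [3, 1, 0, 0, 0, 1, 3, 3]
  ready (indeg=0): [2, 3, 4]
  pop 2: indeg[0]->2; indeg[5]->0; indeg[6]->2; indeg[7]->2 | ready=[3, 4, 5] | order so far=[2]
  pop 3: indeg[0]->1; indeg[6]->1; indeg[7]->1 | ready=[4, 5] | order so far=[2, 3]
  pop 4: no out-edges | ready=[5] | order so far=[2, 3, 4]
  pop 5: indeg[0]->0; indeg[1]->0 | ready=[0, 1] | order so far=[2, 3, 4, 5]
  pop 0: indeg[6]->0 | ready=[1, 6] | order so far=[2, 3, 4, 5, 0]
  pop 1: indeg[7]->0 | ready=[6, 7] | order so far=[2, 3, 4, 5, 0, 1]
  pop 6: no out-edges | ready=[7] | order so far=[2, 3, 4, 5, 0, 1, 6]
  pop 7: no out-edges | ready=[] | order so far=[2, 3, 4, 5, 0, 1, 6, 7]
New canonical toposort: [2, 3, 4, 5, 0, 1, 6, 7]
Compare positions:
  Node 0: index 4 -> 4 (same)
  Node 1: index 5 -> 5 (same)
  Node 2: index 0 -> 0 (same)
  Node 3: index 1 -> 1 (same)
  Node 4: index 2 -> 2 (same)
  Node 5: index 3 -> 3 (same)
  Node 6: index 6 -> 6 (same)
  Node 7: index 7 -> 7 (same)
Nodes that changed position: none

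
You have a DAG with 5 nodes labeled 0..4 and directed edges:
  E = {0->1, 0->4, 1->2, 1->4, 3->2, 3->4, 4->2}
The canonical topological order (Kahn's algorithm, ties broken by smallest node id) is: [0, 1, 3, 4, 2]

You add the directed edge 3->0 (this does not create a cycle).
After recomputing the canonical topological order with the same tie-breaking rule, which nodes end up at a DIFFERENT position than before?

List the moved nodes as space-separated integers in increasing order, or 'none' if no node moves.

Old toposort: [0, 1, 3, 4, 2]
Added edge 3->0
Recompute Kahn (smallest-id tiebreak):
  initial in-degrees: [1, 1, 3, 0, 3]
  ready (indeg=0): [3]
  pop 3: indeg[0]->0; indeg[2]->2; indeg[4]->2 | ready=[0] | order so far=[3]
  pop 0: indeg[1]->0; indeg[4]->1 | ready=[1] | order so far=[3, 0]
  pop 1: indeg[2]->1; indeg[4]->0 | ready=[4] | order so far=[3, 0, 1]
  pop 4: indeg[2]->0 | ready=[2] | order so far=[3, 0, 1, 4]
  pop 2: no out-edges | ready=[] | order so far=[3, 0, 1, 4, 2]
New canonical toposort: [3, 0, 1, 4, 2]
Compare positions:
  Node 0: index 0 -> 1 (moved)
  Node 1: index 1 -> 2 (moved)
  Node 2: index 4 -> 4 (same)
  Node 3: index 2 -> 0 (moved)
  Node 4: index 3 -> 3 (same)
Nodes that changed position: 0 1 3

Answer: 0 1 3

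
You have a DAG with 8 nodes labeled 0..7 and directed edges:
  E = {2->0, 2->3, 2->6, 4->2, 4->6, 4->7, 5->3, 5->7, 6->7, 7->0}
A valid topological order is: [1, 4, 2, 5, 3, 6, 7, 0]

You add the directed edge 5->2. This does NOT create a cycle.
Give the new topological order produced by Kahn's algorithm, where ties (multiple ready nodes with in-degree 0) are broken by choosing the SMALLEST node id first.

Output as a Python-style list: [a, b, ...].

Old toposort: [1, 4, 2, 5, 3, 6, 7, 0]
Added edge: 5->2
Position of 5 (3) > position of 2 (2). Must reorder: 5 must now come before 2.
Run Kahn's algorithm (break ties by smallest node id):
  initial in-degrees: [2, 0, 2, 2, 0, 0, 2, 3]
  ready (indeg=0): [1, 4, 5]
  pop 1: no out-edges | ready=[4, 5] | order so far=[1]
  pop 4: indeg[2]->1; indeg[6]->1; indeg[7]->2 | ready=[5] | order so far=[1, 4]
  pop 5: indeg[2]->0; indeg[3]->1; indeg[7]->1 | ready=[2] | order so far=[1, 4, 5]
  pop 2: indeg[0]->1; indeg[3]->0; indeg[6]->0 | ready=[3, 6] | order so far=[1, 4, 5, 2]
  pop 3: no out-edges | ready=[6] | order so far=[1, 4, 5, 2, 3]
  pop 6: indeg[7]->0 | ready=[7] | order so far=[1, 4, 5, 2, 3, 6]
  pop 7: indeg[0]->0 | ready=[0] | order so far=[1, 4, 5, 2, 3, 6, 7]
  pop 0: no out-edges | ready=[] | order so far=[1, 4, 5, 2, 3, 6, 7, 0]
  Result: [1, 4, 5, 2, 3, 6, 7, 0]

Answer: [1, 4, 5, 2, 3, 6, 7, 0]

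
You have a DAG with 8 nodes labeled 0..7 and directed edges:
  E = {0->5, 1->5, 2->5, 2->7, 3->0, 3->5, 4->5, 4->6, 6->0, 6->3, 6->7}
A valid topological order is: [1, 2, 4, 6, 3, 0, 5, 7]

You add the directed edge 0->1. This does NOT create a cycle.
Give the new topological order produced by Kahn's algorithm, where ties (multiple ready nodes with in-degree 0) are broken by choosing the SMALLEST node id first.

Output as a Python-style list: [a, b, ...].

Answer: [2, 4, 6, 3, 0, 1, 5, 7]

Derivation:
Old toposort: [1, 2, 4, 6, 3, 0, 5, 7]
Added edge: 0->1
Position of 0 (5) > position of 1 (0). Must reorder: 0 must now come before 1.
Run Kahn's algorithm (break ties by smallest node id):
  initial in-degrees: [2, 1, 0, 1, 0, 5, 1, 2]
  ready (indeg=0): [2, 4]
  pop 2: indeg[5]->4; indeg[7]->1 | ready=[4] | order so far=[2]
  pop 4: indeg[5]->3; indeg[6]->0 | ready=[6] | order so far=[2, 4]
  pop 6: indeg[0]->1; indeg[3]->0; indeg[7]->0 | ready=[3, 7] | order so far=[2, 4, 6]
  pop 3: indeg[0]->0; indeg[5]->2 | ready=[0, 7] | order so far=[2, 4, 6, 3]
  pop 0: indeg[1]->0; indeg[5]->1 | ready=[1, 7] | order so far=[2, 4, 6, 3, 0]
  pop 1: indeg[5]->0 | ready=[5, 7] | order so far=[2, 4, 6, 3, 0, 1]
  pop 5: no out-edges | ready=[7] | order so far=[2, 4, 6, 3, 0, 1, 5]
  pop 7: no out-edges | ready=[] | order so far=[2, 4, 6, 3, 0, 1, 5, 7]
  Result: [2, 4, 6, 3, 0, 1, 5, 7]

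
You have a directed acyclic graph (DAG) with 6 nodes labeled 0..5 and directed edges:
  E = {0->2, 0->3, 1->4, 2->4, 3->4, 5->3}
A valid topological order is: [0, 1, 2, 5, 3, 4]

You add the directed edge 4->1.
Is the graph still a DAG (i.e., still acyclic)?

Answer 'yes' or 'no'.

Given toposort: [0, 1, 2, 5, 3, 4]
Position of 4: index 5; position of 1: index 1
New edge 4->1: backward (u after v in old order)
Backward edge: old toposort is now invalid. Check if this creates a cycle.
Does 1 already reach 4? Reachable from 1: [1, 4]. YES -> cycle!
Still a DAG? no

Answer: no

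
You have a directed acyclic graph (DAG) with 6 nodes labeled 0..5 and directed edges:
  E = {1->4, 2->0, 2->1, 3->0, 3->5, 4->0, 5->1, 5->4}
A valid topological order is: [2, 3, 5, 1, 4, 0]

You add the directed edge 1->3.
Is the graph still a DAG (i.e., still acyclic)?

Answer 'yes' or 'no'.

Given toposort: [2, 3, 5, 1, 4, 0]
Position of 1: index 3; position of 3: index 1
New edge 1->3: backward (u after v in old order)
Backward edge: old toposort is now invalid. Check if this creates a cycle.
Does 3 already reach 1? Reachable from 3: [0, 1, 3, 4, 5]. YES -> cycle!
Still a DAG? no

Answer: no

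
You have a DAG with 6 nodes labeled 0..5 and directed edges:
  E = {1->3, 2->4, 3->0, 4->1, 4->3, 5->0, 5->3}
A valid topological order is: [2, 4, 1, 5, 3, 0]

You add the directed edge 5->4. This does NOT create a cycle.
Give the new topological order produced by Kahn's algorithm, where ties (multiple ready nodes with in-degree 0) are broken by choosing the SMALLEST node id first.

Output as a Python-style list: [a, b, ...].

Old toposort: [2, 4, 1, 5, 3, 0]
Added edge: 5->4
Position of 5 (3) > position of 4 (1). Must reorder: 5 must now come before 4.
Run Kahn's algorithm (break ties by smallest node id):
  initial in-degrees: [2, 1, 0, 3, 2, 0]
  ready (indeg=0): [2, 5]
  pop 2: indeg[4]->1 | ready=[5] | order so far=[2]
  pop 5: indeg[0]->1; indeg[3]->2; indeg[4]->0 | ready=[4] | order so far=[2, 5]
  pop 4: indeg[1]->0; indeg[3]->1 | ready=[1] | order so far=[2, 5, 4]
  pop 1: indeg[3]->0 | ready=[3] | order so far=[2, 5, 4, 1]
  pop 3: indeg[0]->0 | ready=[0] | order so far=[2, 5, 4, 1, 3]
  pop 0: no out-edges | ready=[] | order so far=[2, 5, 4, 1, 3, 0]
  Result: [2, 5, 4, 1, 3, 0]

Answer: [2, 5, 4, 1, 3, 0]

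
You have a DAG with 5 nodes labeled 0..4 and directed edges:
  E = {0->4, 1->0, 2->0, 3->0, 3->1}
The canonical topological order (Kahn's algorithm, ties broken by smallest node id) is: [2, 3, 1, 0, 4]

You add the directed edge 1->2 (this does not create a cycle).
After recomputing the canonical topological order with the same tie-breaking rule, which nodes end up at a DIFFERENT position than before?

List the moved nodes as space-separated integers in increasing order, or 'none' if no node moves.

Old toposort: [2, 3, 1, 0, 4]
Added edge 1->2
Recompute Kahn (smallest-id tiebreak):
  initial in-degrees: [3, 1, 1, 0, 1]
  ready (indeg=0): [3]
  pop 3: indeg[0]->2; indeg[1]->0 | ready=[1] | order so far=[3]
  pop 1: indeg[0]->1; indeg[2]->0 | ready=[2] | order so far=[3, 1]
  pop 2: indeg[0]->0 | ready=[0] | order so far=[3, 1, 2]
  pop 0: indeg[4]->0 | ready=[4] | order so far=[3, 1, 2, 0]
  pop 4: no out-edges | ready=[] | order so far=[3, 1, 2, 0, 4]
New canonical toposort: [3, 1, 2, 0, 4]
Compare positions:
  Node 0: index 3 -> 3 (same)
  Node 1: index 2 -> 1 (moved)
  Node 2: index 0 -> 2 (moved)
  Node 3: index 1 -> 0 (moved)
  Node 4: index 4 -> 4 (same)
Nodes that changed position: 1 2 3

Answer: 1 2 3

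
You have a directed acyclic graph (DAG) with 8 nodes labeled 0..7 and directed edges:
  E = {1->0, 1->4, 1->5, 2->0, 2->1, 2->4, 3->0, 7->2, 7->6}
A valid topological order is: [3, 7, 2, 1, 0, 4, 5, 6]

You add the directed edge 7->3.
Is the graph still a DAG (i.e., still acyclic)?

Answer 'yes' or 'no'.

Given toposort: [3, 7, 2, 1, 0, 4, 5, 6]
Position of 7: index 1; position of 3: index 0
New edge 7->3: backward (u after v in old order)
Backward edge: old toposort is now invalid. Check if this creates a cycle.
Does 3 already reach 7? Reachable from 3: [0, 3]. NO -> still a DAG (reorder needed).
Still a DAG? yes

Answer: yes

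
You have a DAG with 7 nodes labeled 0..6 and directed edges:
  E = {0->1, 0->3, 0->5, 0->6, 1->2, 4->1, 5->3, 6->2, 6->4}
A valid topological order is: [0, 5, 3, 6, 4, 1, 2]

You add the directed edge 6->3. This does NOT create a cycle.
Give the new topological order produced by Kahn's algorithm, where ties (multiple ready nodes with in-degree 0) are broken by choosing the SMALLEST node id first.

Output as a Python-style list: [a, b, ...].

Old toposort: [0, 5, 3, 6, 4, 1, 2]
Added edge: 6->3
Position of 6 (3) > position of 3 (2). Must reorder: 6 must now come before 3.
Run Kahn's algorithm (break ties by smallest node id):
  initial in-degrees: [0, 2, 2, 3, 1, 1, 1]
  ready (indeg=0): [0]
  pop 0: indeg[1]->1; indeg[3]->2; indeg[5]->0; indeg[6]->0 | ready=[5, 6] | order so far=[0]
  pop 5: indeg[3]->1 | ready=[6] | order so far=[0, 5]
  pop 6: indeg[2]->1; indeg[3]->0; indeg[4]->0 | ready=[3, 4] | order so far=[0, 5, 6]
  pop 3: no out-edges | ready=[4] | order so far=[0, 5, 6, 3]
  pop 4: indeg[1]->0 | ready=[1] | order so far=[0, 5, 6, 3, 4]
  pop 1: indeg[2]->0 | ready=[2] | order so far=[0, 5, 6, 3, 4, 1]
  pop 2: no out-edges | ready=[] | order so far=[0, 5, 6, 3, 4, 1, 2]
  Result: [0, 5, 6, 3, 4, 1, 2]

Answer: [0, 5, 6, 3, 4, 1, 2]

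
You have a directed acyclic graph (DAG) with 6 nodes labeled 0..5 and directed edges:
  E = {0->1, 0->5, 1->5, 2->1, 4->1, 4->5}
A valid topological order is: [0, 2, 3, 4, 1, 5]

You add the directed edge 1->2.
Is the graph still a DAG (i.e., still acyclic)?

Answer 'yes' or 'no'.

Given toposort: [0, 2, 3, 4, 1, 5]
Position of 1: index 4; position of 2: index 1
New edge 1->2: backward (u after v in old order)
Backward edge: old toposort is now invalid. Check if this creates a cycle.
Does 2 already reach 1? Reachable from 2: [1, 2, 5]. YES -> cycle!
Still a DAG? no

Answer: no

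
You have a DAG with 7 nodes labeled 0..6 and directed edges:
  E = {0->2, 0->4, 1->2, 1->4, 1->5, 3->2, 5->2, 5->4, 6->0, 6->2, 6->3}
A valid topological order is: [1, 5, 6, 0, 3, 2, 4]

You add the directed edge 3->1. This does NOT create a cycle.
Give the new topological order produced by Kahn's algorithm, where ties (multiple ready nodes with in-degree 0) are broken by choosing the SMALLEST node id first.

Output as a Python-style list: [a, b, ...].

Old toposort: [1, 5, 6, 0, 3, 2, 4]
Added edge: 3->1
Position of 3 (4) > position of 1 (0). Must reorder: 3 must now come before 1.
Run Kahn's algorithm (break ties by smallest node id):
  initial in-degrees: [1, 1, 5, 1, 3, 1, 0]
  ready (indeg=0): [6]
  pop 6: indeg[0]->0; indeg[2]->4; indeg[3]->0 | ready=[0, 3] | order so far=[6]
  pop 0: indeg[2]->3; indeg[4]->2 | ready=[3] | order so far=[6, 0]
  pop 3: indeg[1]->0; indeg[2]->2 | ready=[1] | order so far=[6, 0, 3]
  pop 1: indeg[2]->1; indeg[4]->1; indeg[5]->0 | ready=[5] | order so far=[6, 0, 3, 1]
  pop 5: indeg[2]->0; indeg[4]->0 | ready=[2, 4] | order so far=[6, 0, 3, 1, 5]
  pop 2: no out-edges | ready=[4] | order so far=[6, 0, 3, 1, 5, 2]
  pop 4: no out-edges | ready=[] | order so far=[6, 0, 3, 1, 5, 2, 4]
  Result: [6, 0, 3, 1, 5, 2, 4]

Answer: [6, 0, 3, 1, 5, 2, 4]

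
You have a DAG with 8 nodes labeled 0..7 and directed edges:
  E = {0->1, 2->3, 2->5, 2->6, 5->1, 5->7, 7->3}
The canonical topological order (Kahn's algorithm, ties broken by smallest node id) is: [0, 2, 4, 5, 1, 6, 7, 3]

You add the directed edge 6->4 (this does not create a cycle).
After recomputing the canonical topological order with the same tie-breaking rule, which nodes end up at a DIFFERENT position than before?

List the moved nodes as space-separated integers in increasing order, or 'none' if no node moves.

Answer: 1 4 5 6

Derivation:
Old toposort: [0, 2, 4, 5, 1, 6, 7, 3]
Added edge 6->4
Recompute Kahn (smallest-id tiebreak):
  initial in-degrees: [0, 2, 0, 2, 1, 1, 1, 1]
  ready (indeg=0): [0, 2]
  pop 0: indeg[1]->1 | ready=[2] | order so far=[0]
  pop 2: indeg[3]->1; indeg[5]->0; indeg[6]->0 | ready=[5, 6] | order so far=[0, 2]
  pop 5: indeg[1]->0; indeg[7]->0 | ready=[1, 6, 7] | order so far=[0, 2, 5]
  pop 1: no out-edges | ready=[6, 7] | order so far=[0, 2, 5, 1]
  pop 6: indeg[4]->0 | ready=[4, 7] | order so far=[0, 2, 5, 1, 6]
  pop 4: no out-edges | ready=[7] | order so far=[0, 2, 5, 1, 6, 4]
  pop 7: indeg[3]->0 | ready=[3] | order so far=[0, 2, 5, 1, 6, 4, 7]
  pop 3: no out-edges | ready=[] | order so far=[0, 2, 5, 1, 6, 4, 7, 3]
New canonical toposort: [0, 2, 5, 1, 6, 4, 7, 3]
Compare positions:
  Node 0: index 0 -> 0 (same)
  Node 1: index 4 -> 3 (moved)
  Node 2: index 1 -> 1 (same)
  Node 3: index 7 -> 7 (same)
  Node 4: index 2 -> 5 (moved)
  Node 5: index 3 -> 2 (moved)
  Node 6: index 5 -> 4 (moved)
  Node 7: index 6 -> 6 (same)
Nodes that changed position: 1 4 5 6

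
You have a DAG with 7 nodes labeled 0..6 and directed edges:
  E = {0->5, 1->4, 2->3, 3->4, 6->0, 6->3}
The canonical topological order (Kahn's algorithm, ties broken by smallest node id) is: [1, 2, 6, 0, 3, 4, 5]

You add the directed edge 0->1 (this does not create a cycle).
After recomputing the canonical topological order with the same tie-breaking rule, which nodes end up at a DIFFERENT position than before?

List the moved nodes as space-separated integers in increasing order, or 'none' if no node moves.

Answer: 0 1 2 6

Derivation:
Old toposort: [1, 2, 6, 0, 3, 4, 5]
Added edge 0->1
Recompute Kahn (smallest-id tiebreak):
  initial in-degrees: [1, 1, 0, 2, 2, 1, 0]
  ready (indeg=0): [2, 6]
  pop 2: indeg[3]->1 | ready=[6] | order so far=[2]
  pop 6: indeg[0]->0; indeg[3]->0 | ready=[0, 3] | order so far=[2, 6]
  pop 0: indeg[1]->0; indeg[5]->0 | ready=[1, 3, 5] | order so far=[2, 6, 0]
  pop 1: indeg[4]->1 | ready=[3, 5] | order so far=[2, 6, 0, 1]
  pop 3: indeg[4]->0 | ready=[4, 5] | order so far=[2, 6, 0, 1, 3]
  pop 4: no out-edges | ready=[5] | order so far=[2, 6, 0, 1, 3, 4]
  pop 5: no out-edges | ready=[] | order so far=[2, 6, 0, 1, 3, 4, 5]
New canonical toposort: [2, 6, 0, 1, 3, 4, 5]
Compare positions:
  Node 0: index 3 -> 2 (moved)
  Node 1: index 0 -> 3 (moved)
  Node 2: index 1 -> 0 (moved)
  Node 3: index 4 -> 4 (same)
  Node 4: index 5 -> 5 (same)
  Node 5: index 6 -> 6 (same)
  Node 6: index 2 -> 1 (moved)
Nodes that changed position: 0 1 2 6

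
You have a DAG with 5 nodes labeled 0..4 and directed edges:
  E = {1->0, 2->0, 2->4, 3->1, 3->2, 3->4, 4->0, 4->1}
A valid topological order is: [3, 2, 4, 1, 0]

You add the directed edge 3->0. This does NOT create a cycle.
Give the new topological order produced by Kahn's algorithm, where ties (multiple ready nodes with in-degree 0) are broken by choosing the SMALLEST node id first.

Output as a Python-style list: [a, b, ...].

Answer: [3, 2, 4, 1, 0]

Derivation:
Old toposort: [3, 2, 4, 1, 0]
Added edge: 3->0
Position of 3 (0) < position of 0 (4). Old order still valid.
Run Kahn's algorithm (break ties by smallest node id):
  initial in-degrees: [4, 2, 1, 0, 2]
  ready (indeg=0): [3]
  pop 3: indeg[0]->3; indeg[1]->1; indeg[2]->0; indeg[4]->1 | ready=[2] | order so far=[3]
  pop 2: indeg[0]->2; indeg[4]->0 | ready=[4] | order so far=[3, 2]
  pop 4: indeg[0]->1; indeg[1]->0 | ready=[1] | order so far=[3, 2, 4]
  pop 1: indeg[0]->0 | ready=[0] | order so far=[3, 2, 4, 1]
  pop 0: no out-edges | ready=[] | order so far=[3, 2, 4, 1, 0]
  Result: [3, 2, 4, 1, 0]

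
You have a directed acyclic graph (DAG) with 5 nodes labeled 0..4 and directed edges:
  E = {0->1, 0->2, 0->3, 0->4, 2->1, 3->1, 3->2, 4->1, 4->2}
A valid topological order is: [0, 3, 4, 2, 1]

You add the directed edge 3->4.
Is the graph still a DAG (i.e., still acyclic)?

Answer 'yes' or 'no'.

Answer: yes

Derivation:
Given toposort: [0, 3, 4, 2, 1]
Position of 3: index 1; position of 4: index 2
New edge 3->4: forward
Forward edge: respects the existing order. Still a DAG, same toposort still valid.
Still a DAG? yes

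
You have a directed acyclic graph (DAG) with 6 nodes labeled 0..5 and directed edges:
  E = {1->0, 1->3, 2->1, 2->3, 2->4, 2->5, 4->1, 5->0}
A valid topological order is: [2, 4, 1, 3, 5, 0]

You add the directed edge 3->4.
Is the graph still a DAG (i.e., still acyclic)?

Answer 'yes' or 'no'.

Answer: no

Derivation:
Given toposort: [2, 4, 1, 3, 5, 0]
Position of 3: index 3; position of 4: index 1
New edge 3->4: backward (u after v in old order)
Backward edge: old toposort is now invalid. Check if this creates a cycle.
Does 4 already reach 3? Reachable from 4: [0, 1, 3, 4]. YES -> cycle!
Still a DAG? no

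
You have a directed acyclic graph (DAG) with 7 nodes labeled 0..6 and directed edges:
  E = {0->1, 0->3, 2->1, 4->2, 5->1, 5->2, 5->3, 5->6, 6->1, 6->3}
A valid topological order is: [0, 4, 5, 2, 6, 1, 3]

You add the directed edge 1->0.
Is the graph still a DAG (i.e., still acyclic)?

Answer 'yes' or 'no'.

Answer: no

Derivation:
Given toposort: [0, 4, 5, 2, 6, 1, 3]
Position of 1: index 5; position of 0: index 0
New edge 1->0: backward (u after v in old order)
Backward edge: old toposort is now invalid. Check if this creates a cycle.
Does 0 already reach 1? Reachable from 0: [0, 1, 3]. YES -> cycle!
Still a DAG? no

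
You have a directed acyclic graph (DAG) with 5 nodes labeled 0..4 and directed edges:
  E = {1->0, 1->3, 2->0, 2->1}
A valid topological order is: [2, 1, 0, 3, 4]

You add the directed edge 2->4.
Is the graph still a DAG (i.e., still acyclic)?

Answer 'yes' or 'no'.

Answer: yes

Derivation:
Given toposort: [2, 1, 0, 3, 4]
Position of 2: index 0; position of 4: index 4
New edge 2->4: forward
Forward edge: respects the existing order. Still a DAG, same toposort still valid.
Still a DAG? yes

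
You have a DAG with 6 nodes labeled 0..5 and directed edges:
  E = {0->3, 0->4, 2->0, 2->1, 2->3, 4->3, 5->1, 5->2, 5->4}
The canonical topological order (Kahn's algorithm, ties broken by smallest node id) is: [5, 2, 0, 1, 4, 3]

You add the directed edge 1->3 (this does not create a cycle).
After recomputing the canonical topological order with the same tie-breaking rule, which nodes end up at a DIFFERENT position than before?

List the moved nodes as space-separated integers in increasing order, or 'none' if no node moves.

Answer: none

Derivation:
Old toposort: [5, 2, 0, 1, 4, 3]
Added edge 1->3
Recompute Kahn (smallest-id tiebreak):
  initial in-degrees: [1, 2, 1, 4, 2, 0]
  ready (indeg=0): [5]
  pop 5: indeg[1]->1; indeg[2]->0; indeg[4]->1 | ready=[2] | order so far=[5]
  pop 2: indeg[0]->0; indeg[1]->0; indeg[3]->3 | ready=[0, 1] | order so far=[5, 2]
  pop 0: indeg[3]->2; indeg[4]->0 | ready=[1, 4] | order so far=[5, 2, 0]
  pop 1: indeg[3]->1 | ready=[4] | order so far=[5, 2, 0, 1]
  pop 4: indeg[3]->0 | ready=[3] | order so far=[5, 2, 0, 1, 4]
  pop 3: no out-edges | ready=[] | order so far=[5, 2, 0, 1, 4, 3]
New canonical toposort: [5, 2, 0, 1, 4, 3]
Compare positions:
  Node 0: index 2 -> 2 (same)
  Node 1: index 3 -> 3 (same)
  Node 2: index 1 -> 1 (same)
  Node 3: index 5 -> 5 (same)
  Node 4: index 4 -> 4 (same)
  Node 5: index 0 -> 0 (same)
Nodes that changed position: none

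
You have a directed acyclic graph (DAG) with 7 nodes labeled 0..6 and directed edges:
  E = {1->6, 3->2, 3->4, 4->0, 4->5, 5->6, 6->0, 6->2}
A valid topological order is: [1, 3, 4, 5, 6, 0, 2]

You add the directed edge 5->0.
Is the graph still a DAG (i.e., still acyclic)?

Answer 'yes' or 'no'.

Answer: yes

Derivation:
Given toposort: [1, 3, 4, 5, 6, 0, 2]
Position of 5: index 3; position of 0: index 5
New edge 5->0: forward
Forward edge: respects the existing order. Still a DAG, same toposort still valid.
Still a DAG? yes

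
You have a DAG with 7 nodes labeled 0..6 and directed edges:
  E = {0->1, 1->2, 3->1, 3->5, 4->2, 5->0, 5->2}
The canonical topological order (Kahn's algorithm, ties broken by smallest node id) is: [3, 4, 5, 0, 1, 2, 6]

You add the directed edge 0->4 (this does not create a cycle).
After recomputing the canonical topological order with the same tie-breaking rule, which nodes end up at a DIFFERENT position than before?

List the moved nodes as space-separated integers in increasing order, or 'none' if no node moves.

Old toposort: [3, 4, 5, 0, 1, 2, 6]
Added edge 0->4
Recompute Kahn (smallest-id tiebreak):
  initial in-degrees: [1, 2, 3, 0, 1, 1, 0]
  ready (indeg=0): [3, 6]
  pop 3: indeg[1]->1; indeg[5]->0 | ready=[5, 6] | order so far=[3]
  pop 5: indeg[0]->0; indeg[2]->2 | ready=[0, 6] | order so far=[3, 5]
  pop 0: indeg[1]->0; indeg[4]->0 | ready=[1, 4, 6] | order so far=[3, 5, 0]
  pop 1: indeg[2]->1 | ready=[4, 6] | order so far=[3, 5, 0, 1]
  pop 4: indeg[2]->0 | ready=[2, 6] | order so far=[3, 5, 0, 1, 4]
  pop 2: no out-edges | ready=[6] | order so far=[3, 5, 0, 1, 4, 2]
  pop 6: no out-edges | ready=[] | order so far=[3, 5, 0, 1, 4, 2, 6]
New canonical toposort: [3, 5, 0, 1, 4, 2, 6]
Compare positions:
  Node 0: index 3 -> 2 (moved)
  Node 1: index 4 -> 3 (moved)
  Node 2: index 5 -> 5 (same)
  Node 3: index 0 -> 0 (same)
  Node 4: index 1 -> 4 (moved)
  Node 5: index 2 -> 1 (moved)
  Node 6: index 6 -> 6 (same)
Nodes that changed position: 0 1 4 5

Answer: 0 1 4 5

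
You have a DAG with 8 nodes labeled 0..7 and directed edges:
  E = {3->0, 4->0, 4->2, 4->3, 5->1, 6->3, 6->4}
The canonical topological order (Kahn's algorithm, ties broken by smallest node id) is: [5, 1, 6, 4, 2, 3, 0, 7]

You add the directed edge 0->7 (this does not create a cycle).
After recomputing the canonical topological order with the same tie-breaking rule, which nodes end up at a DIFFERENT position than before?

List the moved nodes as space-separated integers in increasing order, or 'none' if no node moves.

Old toposort: [5, 1, 6, 4, 2, 3, 0, 7]
Added edge 0->7
Recompute Kahn (smallest-id tiebreak):
  initial in-degrees: [2, 1, 1, 2, 1, 0, 0, 1]
  ready (indeg=0): [5, 6]
  pop 5: indeg[1]->0 | ready=[1, 6] | order so far=[5]
  pop 1: no out-edges | ready=[6] | order so far=[5, 1]
  pop 6: indeg[3]->1; indeg[4]->0 | ready=[4] | order so far=[5, 1, 6]
  pop 4: indeg[0]->1; indeg[2]->0; indeg[3]->0 | ready=[2, 3] | order so far=[5, 1, 6, 4]
  pop 2: no out-edges | ready=[3] | order so far=[5, 1, 6, 4, 2]
  pop 3: indeg[0]->0 | ready=[0] | order so far=[5, 1, 6, 4, 2, 3]
  pop 0: indeg[7]->0 | ready=[7] | order so far=[5, 1, 6, 4, 2, 3, 0]
  pop 7: no out-edges | ready=[] | order so far=[5, 1, 6, 4, 2, 3, 0, 7]
New canonical toposort: [5, 1, 6, 4, 2, 3, 0, 7]
Compare positions:
  Node 0: index 6 -> 6 (same)
  Node 1: index 1 -> 1 (same)
  Node 2: index 4 -> 4 (same)
  Node 3: index 5 -> 5 (same)
  Node 4: index 3 -> 3 (same)
  Node 5: index 0 -> 0 (same)
  Node 6: index 2 -> 2 (same)
  Node 7: index 7 -> 7 (same)
Nodes that changed position: none

Answer: none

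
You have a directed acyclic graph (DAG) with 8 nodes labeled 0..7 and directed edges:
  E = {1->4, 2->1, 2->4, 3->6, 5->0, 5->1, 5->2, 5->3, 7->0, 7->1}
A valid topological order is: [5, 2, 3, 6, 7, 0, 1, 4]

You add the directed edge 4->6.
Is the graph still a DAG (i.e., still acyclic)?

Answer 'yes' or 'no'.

Given toposort: [5, 2, 3, 6, 7, 0, 1, 4]
Position of 4: index 7; position of 6: index 3
New edge 4->6: backward (u after v in old order)
Backward edge: old toposort is now invalid. Check if this creates a cycle.
Does 6 already reach 4? Reachable from 6: [6]. NO -> still a DAG (reorder needed).
Still a DAG? yes

Answer: yes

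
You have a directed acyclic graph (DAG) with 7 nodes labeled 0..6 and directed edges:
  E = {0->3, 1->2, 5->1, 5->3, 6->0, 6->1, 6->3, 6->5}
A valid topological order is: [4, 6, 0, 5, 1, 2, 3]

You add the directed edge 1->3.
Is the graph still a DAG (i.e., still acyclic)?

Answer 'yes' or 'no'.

Answer: yes

Derivation:
Given toposort: [4, 6, 0, 5, 1, 2, 3]
Position of 1: index 4; position of 3: index 6
New edge 1->3: forward
Forward edge: respects the existing order. Still a DAG, same toposort still valid.
Still a DAG? yes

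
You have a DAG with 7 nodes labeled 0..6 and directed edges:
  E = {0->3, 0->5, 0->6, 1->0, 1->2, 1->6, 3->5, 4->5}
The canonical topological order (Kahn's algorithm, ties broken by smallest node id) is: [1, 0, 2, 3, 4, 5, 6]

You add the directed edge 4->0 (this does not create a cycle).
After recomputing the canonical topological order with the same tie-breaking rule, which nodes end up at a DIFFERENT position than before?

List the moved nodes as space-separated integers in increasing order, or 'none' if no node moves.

Old toposort: [1, 0, 2, 3, 4, 5, 6]
Added edge 4->0
Recompute Kahn (smallest-id tiebreak):
  initial in-degrees: [2, 0, 1, 1, 0, 3, 2]
  ready (indeg=0): [1, 4]
  pop 1: indeg[0]->1; indeg[2]->0; indeg[6]->1 | ready=[2, 4] | order so far=[1]
  pop 2: no out-edges | ready=[4] | order so far=[1, 2]
  pop 4: indeg[0]->0; indeg[5]->2 | ready=[0] | order so far=[1, 2, 4]
  pop 0: indeg[3]->0; indeg[5]->1; indeg[6]->0 | ready=[3, 6] | order so far=[1, 2, 4, 0]
  pop 3: indeg[5]->0 | ready=[5, 6] | order so far=[1, 2, 4, 0, 3]
  pop 5: no out-edges | ready=[6] | order so far=[1, 2, 4, 0, 3, 5]
  pop 6: no out-edges | ready=[] | order so far=[1, 2, 4, 0, 3, 5, 6]
New canonical toposort: [1, 2, 4, 0, 3, 5, 6]
Compare positions:
  Node 0: index 1 -> 3 (moved)
  Node 1: index 0 -> 0 (same)
  Node 2: index 2 -> 1 (moved)
  Node 3: index 3 -> 4 (moved)
  Node 4: index 4 -> 2 (moved)
  Node 5: index 5 -> 5 (same)
  Node 6: index 6 -> 6 (same)
Nodes that changed position: 0 2 3 4

Answer: 0 2 3 4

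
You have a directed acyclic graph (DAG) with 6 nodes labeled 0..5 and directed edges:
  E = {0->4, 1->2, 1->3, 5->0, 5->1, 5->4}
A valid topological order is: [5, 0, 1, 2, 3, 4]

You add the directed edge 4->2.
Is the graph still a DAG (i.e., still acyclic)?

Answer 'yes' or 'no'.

Answer: yes

Derivation:
Given toposort: [5, 0, 1, 2, 3, 4]
Position of 4: index 5; position of 2: index 3
New edge 4->2: backward (u after v in old order)
Backward edge: old toposort is now invalid. Check if this creates a cycle.
Does 2 already reach 4? Reachable from 2: [2]. NO -> still a DAG (reorder needed).
Still a DAG? yes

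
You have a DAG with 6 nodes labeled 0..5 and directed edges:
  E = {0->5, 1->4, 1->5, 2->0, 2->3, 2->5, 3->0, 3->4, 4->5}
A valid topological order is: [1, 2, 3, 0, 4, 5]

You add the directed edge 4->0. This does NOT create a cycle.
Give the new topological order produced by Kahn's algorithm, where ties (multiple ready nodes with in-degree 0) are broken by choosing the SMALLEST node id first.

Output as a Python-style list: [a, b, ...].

Answer: [1, 2, 3, 4, 0, 5]

Derivation:
Old toposort: [1, 2, 3, 0, 4, 5]
Added edge: 4->0
Position of 4 (4) > position of 0 (3). Must reorder: 4 must now come before 0.
Run Kahn's algorithm (break ties by smallest node id):
  initial in-degrees: [3, 0, 0, 1, 2, 4]
  ready (indeg=0): [1, 2]
  pop 1: indeg[4]->1; indeg[5]->3 | ready=[2] | order so far=[1]
  pop 2: indeg[0]->2; indeg[3]->0; indeg[5]->2 | ready=[3] | order so far=[1, 2]
  pop 3: indeg[0]->1; indeg[4]->0 | ready=[4] | order so far=[1, 2, 3]
  pop 4: indeg[0]->0; indeg[5]->1 | ready=[0] | order so far=[1, 2, 3, 4]
  pop 0: indeg[5]->0 | ready=[5] | order so far=[1, 2, 3, 4, 0]
  pop 5: no out-edges | ready=[] | order so far=[1, 2, 3, 4, 0, 5]
  Result: [1, 2, 3, 4, 0, 5]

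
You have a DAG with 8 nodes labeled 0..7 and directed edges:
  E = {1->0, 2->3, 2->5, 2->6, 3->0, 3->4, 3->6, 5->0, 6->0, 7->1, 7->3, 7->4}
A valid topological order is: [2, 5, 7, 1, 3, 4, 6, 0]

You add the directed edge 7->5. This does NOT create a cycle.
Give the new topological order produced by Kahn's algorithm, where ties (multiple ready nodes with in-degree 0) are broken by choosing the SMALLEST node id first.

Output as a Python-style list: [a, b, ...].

Answer: [2, 7, 1, 3, 4, 5, 6, 0]

Derivation:
Old toposort: [2, 5, 7, 1, 3, 4, 6, 0]
Added edge: 7->5
Position of 7 (2) > position of 5 (1). Must reorder: 7 must now come before 5.
Run Kahn's algorithm (break ties by smallest node id):
  initial in-degrees: [4, 1, 0, 2, 2, 2, 2, 0]
  ready (indeg=0): [2, 7]
  pop 2: indeg[3]->1; indeg[5]->1; indeg[6]->1 | ready=[7] | order so far=[2]
  pop 7: indeg[1]->0; indeg[3]->0; indeg[4]->1; indeg[5]->0 | ready=[1, 3, 5] | order so far=[2, 7]
  pop 1: indeg[0]->3 | ready=[3, 5] | order so far=[2, 7, 1]
  pop 3: indeg[0]->2; indeg[4]->0; indeg[6]->0 | ready=[4, 5, 6] | order so far=[2, 7, 1, 3]
  pop 4: no out-edges | ready=[5, 6] | order so far=[2, 7, 1, 3, 4]
  pop 5: indeg[0]->1 | ready=[6] | order so far=[2, 7, 1, 3, 4, 5]
  pop 6: indeg[0]->0 | ready=[0] | order so far=[2, 7, 1, 3, 4, 5, 6]
  pop 0: no out-edges | ready=[] | order so far=[2, 7, 1, 3, 4, 5, 6, 0]
  Result: [2, 7, 1, 3, 4, 5, 6, 0]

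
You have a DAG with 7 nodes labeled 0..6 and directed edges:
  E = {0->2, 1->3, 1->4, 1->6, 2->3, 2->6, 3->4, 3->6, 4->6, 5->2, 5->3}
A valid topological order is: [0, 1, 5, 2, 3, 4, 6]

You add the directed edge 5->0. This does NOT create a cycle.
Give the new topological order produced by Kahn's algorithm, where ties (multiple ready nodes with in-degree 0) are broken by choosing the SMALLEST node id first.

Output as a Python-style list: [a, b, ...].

Old toposort: [0, 1, 5, 2, 3, 4, 6]
Added edge: 5->0
Position of 5 (2) > position of 0 (0). Must reorder: 5 must now come before 0.
Run Kahn's algorithm (break ties by smallest node id):
  initial in-degrees: [1, 0, 2, 3, 2, 0, 4]
  ready (indeg=0): [1, 5]
  pop 1: indeg[3]->2; indeg[4]->1; indeg[6]->3 | ready=[5] | order so far=[1]
  pop 5: indeg[0]->0; indeg[2]->1; indeg[3]->1 | ready=[0] | order so far=[1, 5]
  pop 0: indeg[2]->0 | ready=[2] | order so far=[1, 5, 0]
  pop 2: indeg[3]->0; indeg[6]->2 | ready=[3] | order so far=[1, 5, 0, 2]
  pop 3: indeg[4]->0; indeg[6]->1 | ready=[4] | order so far=[1, 5, 0, 2, 3]
  pop 4: indeg[6]->0 | ready=[6] | order so far=[1, 5, 0, 2, 3, 4]
  pop 6: no out-edges | ready=[] | order so far=[1, 5, 0, 2, 3, 4, 6]
  Result: [1, 5, 0, 2, 3, 4, 6]

Answer: [1, 5, 0, 2, 3, 4, 6]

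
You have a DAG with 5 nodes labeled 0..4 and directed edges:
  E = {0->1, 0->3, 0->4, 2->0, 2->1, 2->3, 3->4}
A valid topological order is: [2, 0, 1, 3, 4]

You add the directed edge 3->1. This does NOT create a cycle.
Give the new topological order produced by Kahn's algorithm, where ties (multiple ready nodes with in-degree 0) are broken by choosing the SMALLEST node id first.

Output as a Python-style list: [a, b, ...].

Old toposort: [2, 0, 1, 3, 4]
Added edge: 3->1
Position of 3 (3) > position of 1 (2). Must reorder: 3 must now come before 1.
Run Kahn's algorithm (break ties by smallest node id):
  initial in-degrees: [1, 3, 0, 2, 2]
  ready (indeg=0): [2]
  pop 2: indeg[0]->0; indeg[1]->2; indeg[3]->1 | ready=[0] | order so far=[2]
  pop 0: indeg[1]->1; indeg[3]->0; indeg[4]->1 | ready=[3] | order so far=[2, 0]
  pop 3: indeg[1]->0; indeg[4]->0 | ready=[1, 4] | order so far=[2, 0, 3]
  pop 1: no out-edges | ready=[4] | order so far=[2, 0, 3, 1]
  pop 4: no out-edges | ready=[] | order so far=[2, 0, 3, 1, 4]
  Result: [2, 0, 3, 1, 4]

Answer: [2, 0, 3, 1, 4]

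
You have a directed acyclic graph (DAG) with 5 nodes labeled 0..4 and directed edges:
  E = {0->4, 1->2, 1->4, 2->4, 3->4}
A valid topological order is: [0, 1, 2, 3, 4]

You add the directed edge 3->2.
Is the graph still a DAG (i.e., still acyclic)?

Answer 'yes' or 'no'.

Answer: yes

Derivation:
Given toposort: [0, 1, 2, 3, 4]
Position of 3: index 3; position of 2: index 2
New edge 3->2: backward (u after v in old order)
Backward edge: old toposort is now invalid. Check if this creates a cycle.
Does 2 already reach 3? Reachable from 2: [2, 4]. NO -> still a DAG (reorder needed).
Still a DAG? yes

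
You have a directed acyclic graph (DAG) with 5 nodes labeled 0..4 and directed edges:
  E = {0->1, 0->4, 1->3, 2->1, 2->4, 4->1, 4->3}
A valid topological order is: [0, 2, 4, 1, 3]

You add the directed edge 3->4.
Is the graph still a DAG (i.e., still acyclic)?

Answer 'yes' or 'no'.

Answer: no

Derivation:
Given toposort: [0, 2, 4, 1, 3]
Position of 3: index 4; position of 4: index 2
New edge 3->4: backward (u after v in old order)
Backward edge: old toposort is now invalid. Check if this creates a cycle.
Does 4 already reach 3? Reachable from 4: [1, 3, 4]. YES -> cycle!
Still a DAG? no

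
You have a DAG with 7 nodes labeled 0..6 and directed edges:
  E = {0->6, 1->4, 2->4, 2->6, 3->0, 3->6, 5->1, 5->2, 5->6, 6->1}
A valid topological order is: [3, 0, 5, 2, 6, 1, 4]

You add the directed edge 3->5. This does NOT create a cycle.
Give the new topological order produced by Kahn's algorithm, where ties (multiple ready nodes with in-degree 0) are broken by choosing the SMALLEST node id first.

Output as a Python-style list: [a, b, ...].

Answer: [3, 0, 5, 2, 6, 1, 4]

Derivation:
Old toposort: [3, 0, 5, 2, 6, 1, 4]
Added edge: 3->5
Position of 3 (0) < position of 5 (2). Old order still valid.
Run Kahn's algorithm (break ties by smallest node id):
  initial in-degrees: [1, 2, 1, 0, 2, 1, 4]
  ready (indeg=0): [3]
  pop 3: indeg[0]->0; indeg[5]->0; indeg[6]->3 | ready=[0, 5] | order so far=[3]
  pop 0: indeg[6]->2 | ready=[5] | order so far=[3, 0]
  pop 5: indeg[1]->1; indeg[2]->0; indeg[6]->1 | ready=[2] | order so far=[3, 0, 5]
  pop 2: indeg[4]->1; indeg[6]->0 | ready=[6] | order so far=[3, 0, 5, 2]
  pop 6: indeg[1]->0 | ready=[1] | order so far=[3, 0, 5, 2, 6]
  pop 1: indeg[4]->0 | ready=[4] | order so far=[3, 0, 5, 2, 6, 1]
  pop 4: no out-edges | ready=[] | order so far=[3, 0, 5, 2, 6, 1, 4]
  Result: [3, 0, 5, 2, 6, 1, 4]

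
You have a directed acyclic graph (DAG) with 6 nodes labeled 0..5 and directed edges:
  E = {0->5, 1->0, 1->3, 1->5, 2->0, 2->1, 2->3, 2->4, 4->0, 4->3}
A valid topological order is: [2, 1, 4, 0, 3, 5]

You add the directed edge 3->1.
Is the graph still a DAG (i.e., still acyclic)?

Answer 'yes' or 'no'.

Answer: no

Derivation:
Given toposort: [2, 1, 4, 0, 3, 5]
Position of 3: index 4; position of 1: index 1
New edge 3->1: backward (u after v in old order)
Backward edge: old toposort is now invalid. Check if this creates a cycle.
Does 1 already reach 3? Reachable from 1: [0, 1, 3, 5]. YES -> cycle!
Still a DAG? no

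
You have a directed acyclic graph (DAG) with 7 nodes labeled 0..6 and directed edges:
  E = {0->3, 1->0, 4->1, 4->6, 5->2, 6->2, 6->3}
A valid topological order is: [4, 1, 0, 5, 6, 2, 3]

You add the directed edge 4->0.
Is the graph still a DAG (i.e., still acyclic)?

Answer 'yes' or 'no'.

Answer: yes

Derivation:
Given toposort: [4, 1, 0, 5, 6, 2, 3]
Position of 4: index 0; position of 0: index 2
New edge 4->0: forward
Forward edge: respects the existing order. Still a DAG, same toposort still valid.
Still a DAG? yes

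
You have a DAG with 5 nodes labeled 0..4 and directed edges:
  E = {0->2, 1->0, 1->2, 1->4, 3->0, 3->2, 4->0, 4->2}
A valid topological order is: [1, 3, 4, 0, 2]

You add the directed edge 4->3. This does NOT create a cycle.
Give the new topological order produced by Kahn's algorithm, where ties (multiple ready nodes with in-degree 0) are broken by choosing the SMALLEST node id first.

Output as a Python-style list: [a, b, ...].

Old toposort: [1, 3, 4, 0, 2]
Added edge: 4->3
Position of 4 (2) > position of 3 (1). Must reorder: 4 must now come before 3.
Run Kahn's algorithm (break ties by smallest node id):
  initial in-degrees: [3, 0, 4, 1, 1]
  ready (indeg=0): [1]
  pop 1: indeg[0]->2; indeg[2]->3; indeg[4]->0 | ready=[4] | order so far=[1]
  pop 4: indeg[0]->1; indeg[2]->2; indeg[3]->0 | ready=[3] | order so far=[1, 4]
  pop 3: indeg[0]->0; indeg[2]->1 | ready=[0] | order so far=[1, 4, 3]
  pop 0: indeg[2]->0 | ready=[2] | order so far=[1, 4, 3, 0]
  pop 2: no out-edges | ready=[] | order so far=[1, 4, 3, 0, 2]
  Result: [1, 4, 3, 0, 2]

Answer: [1, 4, 3, 0, 2]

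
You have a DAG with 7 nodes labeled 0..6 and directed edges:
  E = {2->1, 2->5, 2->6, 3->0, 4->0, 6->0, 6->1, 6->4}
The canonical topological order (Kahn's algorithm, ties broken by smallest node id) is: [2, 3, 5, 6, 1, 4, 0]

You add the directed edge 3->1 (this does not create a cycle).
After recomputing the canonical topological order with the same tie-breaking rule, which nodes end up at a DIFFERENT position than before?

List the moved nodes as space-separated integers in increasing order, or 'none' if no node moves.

Old toposort: [2, 3, 5, 6, 1, 4, 0]
Added edge 3->1
Recompute Kahn (smallest-id tiebreak):
  initial in-degrees: [3, 3, 0, 0, 1, 1, 1]
  ready (indeg=0): [2, 3]
  pop 2: indeg[1]->2; indeg[5]->0; indeg[6]->0 | ready=[3, 5, 6] | order so far=[2]
  pop 3: indeg[0]->2; indeg[1]->1 | ready=[5, 6] | order so far=[2, 3]
  pop 5: no out-edges | ready=[6] | order so far=[2, 3, 5]
  pop 6: indeg[0]->1; indeg[1]->0; indeg[4]->0 | ready=[1, 4] | order so far=[2, 3, 5, 6]
  pop 1: no out-edges | ready=[4] | order so far=[2, 3, 5, 6, 1]
  pop 4: indeg[0]->0 | ready=[0] | order so far=[2, 3, 5, 6, 1, 4]
  pop 0: no out-edges | ready=[] | order so far=[2, 3, 5, 6, 1, 4, 0]
New canonical toposort: [2, 3, 5, 6, 1, 4, 0]
Compare positions:
  Node 0: index 6 -> 6 (same)
  Node 1: index 4 -> 4 (same)
  Node 2: index 0 -> 0 (same)
  Node 3: index 1 -> 1 (same)
  Node 4: index 5 -> 5 (same)
  Node 5: index 2 -> 2 (same)
  Node 6: index 3 -> 3 (same)
Nodes that changed position: none

Answer: none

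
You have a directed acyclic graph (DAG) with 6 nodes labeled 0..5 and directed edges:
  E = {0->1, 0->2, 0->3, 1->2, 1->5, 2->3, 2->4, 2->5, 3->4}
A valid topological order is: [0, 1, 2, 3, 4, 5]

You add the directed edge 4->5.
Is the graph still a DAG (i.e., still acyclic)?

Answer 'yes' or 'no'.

Given toposort: [0, 1, 2, 3, 4, 5]
Position of 4: index 4; position of 5: index 5
New edge 4->5: forward
Forward edge: respects the existing order. Still a DAG, same toposort still valid.
Still a DAG? yes

Answer: yes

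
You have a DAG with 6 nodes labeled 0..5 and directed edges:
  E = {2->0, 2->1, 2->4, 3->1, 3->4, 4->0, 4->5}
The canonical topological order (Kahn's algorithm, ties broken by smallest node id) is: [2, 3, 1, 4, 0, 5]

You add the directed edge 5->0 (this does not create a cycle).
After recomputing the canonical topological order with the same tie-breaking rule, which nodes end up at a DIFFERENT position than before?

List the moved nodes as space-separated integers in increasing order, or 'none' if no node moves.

Answer: 0 5

Derivation:
Old toposort: [2, 3, 1, 4, 0, 5]
Added edge 5->0
Recompute Kahn (smallest-id tiebreak):
  initial in-degrees: [3, 2, 0, 0, 2, 1]
  ready (indeg=0): [2, 3]
  pop 2: indeg[0]->2; indeg[1]->1; indeg[4]->1 | ready=[3] | order so far=[2]
  pop 3: indeg[1]->0; indeg[4]->0 | ready=[1, 4] | order so far=[2, 3]
  pop 1: no out-edges | ready=[4] | order so far=[2, 3, 1]
  pop 4: indeg[0]->1; indeg[5]->0 | ready=[5] | order so far=[2, 3, 1, 4]
  pop 5: indeg[0]->0 | ready=[0] | order so far=[2, 3, 1, 4, 5]
  pop 0: no out-edges | ready=[] | order so far=[2, 3, 1, 4, 5, 0]
New canonical toposort: [2, 3, 1, 4, 5, 0]
Compare positions:
  Node 0: index 4 -> 5 (moved)
  Node 1: index 2 -> 2 (same)
  Node 2: index 0 -> 0 (same)
  Node 3: index 1 -> 1 (same)
  Node 4: index 3 -> 3 (same)
  Node 5: index 5 -> 4 (moved)
Nodes that changed position: 0 5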